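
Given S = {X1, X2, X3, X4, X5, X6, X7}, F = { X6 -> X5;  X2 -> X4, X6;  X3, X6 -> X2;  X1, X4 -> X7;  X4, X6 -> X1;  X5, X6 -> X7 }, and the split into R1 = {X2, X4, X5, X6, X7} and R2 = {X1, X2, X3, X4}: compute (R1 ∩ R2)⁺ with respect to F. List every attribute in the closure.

R1 ∩ R2 = {X2, X4}.
X2 → X4, X6 applies, adding X6
X4, X6 → X1 applies, adding X1
X6 → X5 applies, adding X5
X1, X4 → X7 applies, adding X7
Closure: {X1, X2, X4, X5, X6, X7}.

X1, X2, X4, X5, X6, X7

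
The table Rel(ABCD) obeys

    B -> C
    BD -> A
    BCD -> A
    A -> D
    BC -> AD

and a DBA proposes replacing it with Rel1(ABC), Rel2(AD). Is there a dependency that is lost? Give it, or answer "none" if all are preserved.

none

B → C lies within Rel1.
BD → A: restricted closure across fragments reaches A.
BCD → A: restricted closure across fragments reaches A.
A → D lies within Rel2.
BC → AD: restricted closure across fragments reaches AD.
Every dependency is enforceable on the fragments, so the decomposition is dependency-preserving.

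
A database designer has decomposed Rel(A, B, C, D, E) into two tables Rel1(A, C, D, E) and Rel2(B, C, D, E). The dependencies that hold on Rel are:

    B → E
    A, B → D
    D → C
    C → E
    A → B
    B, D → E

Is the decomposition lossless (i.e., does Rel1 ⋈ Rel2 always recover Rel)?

Common attributes: Rel1 ∩ Rel2 = {C, D, E}.
No dependency enlarges {C, D, E}, so (C, D, E)⁺ = {C, D, E}.
The closure contains neither all of Rel1 = {A, C, D, E} nor all of Rel2 = {B, C, D, E}, so the common attributes are not a superkey of either fragment. The join is lossy.

No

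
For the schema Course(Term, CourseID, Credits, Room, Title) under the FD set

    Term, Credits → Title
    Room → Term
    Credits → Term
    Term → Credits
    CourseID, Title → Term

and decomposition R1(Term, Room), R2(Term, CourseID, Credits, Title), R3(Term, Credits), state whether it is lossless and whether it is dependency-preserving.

lossy but dependency-preserving

Lossless test (chase): Rows 2 and 3 agree on Term, Credits; apply Term, Credits→Title and equate their Title entries. Rows 1 and 2 agree on Term; apply Term→Credits and equate their Credits entries. Rows 1 and 2 agree on Term, Credits; apply Term, Credits→Title and equate their Title entries. No row becomes fully distinguished — the join is lossy.
Dependency preservation: every FD's attributes lie within a single fragment, so each can be enforced locally — preserved.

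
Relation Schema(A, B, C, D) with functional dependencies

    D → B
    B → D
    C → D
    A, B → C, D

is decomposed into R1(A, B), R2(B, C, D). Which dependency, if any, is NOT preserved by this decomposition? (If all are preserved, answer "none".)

A, B → C, D

Check A, B → C, D: no single fragment contains all of {A, B, C, D}, and the restricted closure of {A, B} across the fragments never reaches {C, D}.
D → B is preserved.
B → D is preserved.
C → D is preserved.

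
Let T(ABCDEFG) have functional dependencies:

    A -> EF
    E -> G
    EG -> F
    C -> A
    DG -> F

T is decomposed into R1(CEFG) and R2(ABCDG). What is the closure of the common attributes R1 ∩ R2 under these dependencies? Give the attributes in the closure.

ACEFG

R1 ∩ R2 = {CG}.
C → A applies, adding A
A → EF applies, adding EF
Closure: {ACEFG}.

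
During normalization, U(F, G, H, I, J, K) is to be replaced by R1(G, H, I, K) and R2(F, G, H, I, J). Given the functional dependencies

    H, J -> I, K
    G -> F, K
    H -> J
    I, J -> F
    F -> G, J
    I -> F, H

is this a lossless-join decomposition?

Yes

Common attributes: R1 ∩ R2 = {G, H, I}.
Closure of {G, H, I}: G → F, K applies, adding F, K; H → J applies, adding J. So (G, H, I)⁺ = {F, G, H, I, J, K}.
This closure contains every attribute of R1, so R1 ∩ R2 → R1. The join is lossless.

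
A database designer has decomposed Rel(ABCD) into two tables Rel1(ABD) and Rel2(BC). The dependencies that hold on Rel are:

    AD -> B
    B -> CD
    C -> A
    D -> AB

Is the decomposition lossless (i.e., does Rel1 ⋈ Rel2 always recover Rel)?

Common attributes: Rel1 ∩ Rel2 = {B}.
Closure of {B}: B → CD applies, adding CD; C → A applies, adding A. So (B)⁺ = {ABCD}.
This closure contains every attribute of Rel1, so Rel1 ∩ Rel2 → Rel1. The join is lossless.

Yes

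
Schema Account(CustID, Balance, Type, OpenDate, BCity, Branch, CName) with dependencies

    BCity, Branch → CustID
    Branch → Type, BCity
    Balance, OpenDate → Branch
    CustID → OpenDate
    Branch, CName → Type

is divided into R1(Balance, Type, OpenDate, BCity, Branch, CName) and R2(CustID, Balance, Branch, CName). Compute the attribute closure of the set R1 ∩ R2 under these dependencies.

R1 ∩ R2 = {Balance, Branch, CName}.
Branch → Type, BCity applies, adding Type, BCity
BCity, Branch → CustID applies, adding CustID
CustID → OpenDate applies, adding OpenDate
Closure: {CustID, Balance, Type, OpenDate, BCity, Branch, CName}.

CustID, Balance, Type, OpenDate, BCity, Branch, CName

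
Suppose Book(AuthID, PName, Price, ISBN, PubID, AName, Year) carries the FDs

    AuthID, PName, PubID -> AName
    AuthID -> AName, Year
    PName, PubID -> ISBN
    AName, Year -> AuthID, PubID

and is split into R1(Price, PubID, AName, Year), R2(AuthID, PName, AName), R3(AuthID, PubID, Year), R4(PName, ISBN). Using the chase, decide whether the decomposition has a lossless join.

No

Chase test. Columns are AuthID, PName, Price, ISBN, PubID, AName, Year; row i has aⱼ where attribute j ∈ Ri, else bᵢⱼ.
Initial tableau (one row per fragment):
  row 1: b11 b12 a3 b14 a5 a6 a7
  row 2: a1 a2 b23 b24 b25 a6 b27
  row 3: a1 b32 b33 b34 a5 b36 a7
  row 4: b41 a2 b43 a4 b45 b46 b47
Rows 2 and 3 agree on AuthID; apply AuthID→AName, Year and equate their AName, Year entries.
Rows 1 and 2 agree on AName, Year; apply AName, Year→AuthID, PubID and equate their AuthID, PubID entries.
No row becomes fully distinguished — the join is lossy.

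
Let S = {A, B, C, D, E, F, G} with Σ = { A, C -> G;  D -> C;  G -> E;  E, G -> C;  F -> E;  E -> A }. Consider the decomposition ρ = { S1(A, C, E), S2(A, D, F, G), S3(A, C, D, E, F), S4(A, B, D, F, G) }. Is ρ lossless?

Chase test. Columns are A, B, C, D, E, F, G; row i has aⱼ where attribute j ∈ Si, else bᵢⱼ.
Initial tableau (one row per fragment):
  row 1: a1 b12 a3 b14 a5 b16 b17
  row 2: a1 b22 b23 a4 b25 a6 a7
  row 3: a1 b32 a3 a4 a5 a6 b37
  row 4: a1 a2 b43 a4 b45 a6 a7
Rows 1 and 3 agree on A, C; apply A, C→G and equate their G entries.
Rows 2 and 3 agree on D; apply D→C and equate their C entries.
Rows 2 and 4 agree on D; apply D→C and equate their C entries.
Rows 2 and 4 agree on G; apply G→E and equate their E entries.
Rows 2 and 3 agree on F; apply F→E and equate their E entries.
Rows 1 and 2 agree on A, C; apply A, C→G and equate their G entries.
Row 4 is now all distinguished symbols — the join is lossless.

Yes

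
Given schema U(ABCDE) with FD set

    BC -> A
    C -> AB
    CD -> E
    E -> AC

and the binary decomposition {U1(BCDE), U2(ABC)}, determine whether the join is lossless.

Common attributes: U1 ∩ U2 = {BC}.
Closure of {BC}: BC → A applies, adding A. So (BC)⁺ = {ABC}.
This closure contains every attribute of U2, so U1 ∩ U2 → U2. The join is lossless.

Yes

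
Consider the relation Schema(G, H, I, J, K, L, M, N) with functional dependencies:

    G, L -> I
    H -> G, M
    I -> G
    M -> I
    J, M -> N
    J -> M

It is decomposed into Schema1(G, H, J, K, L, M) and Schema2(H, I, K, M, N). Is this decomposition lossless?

No

Common attributes: Schema1 ∩ Schema2 = {H, K, M}.
Closure of {H, K, M}: H → G, M applies, adding G; M → I applies, adding I. So (H, K, M)⁺ = {G, H, I, K, M}.
The closure contains neither all of Schema1 = {G, H, J, K, L, M} nor all of Schema2 = {H, I, K, M, N}, so the common attributes are not a superkey of either fragment. The join is lossy.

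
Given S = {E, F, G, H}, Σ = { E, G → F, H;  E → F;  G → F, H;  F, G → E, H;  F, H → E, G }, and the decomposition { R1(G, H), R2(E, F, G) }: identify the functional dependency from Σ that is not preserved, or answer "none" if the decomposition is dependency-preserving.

Check F, H → E, G: no single fragment contains all of {E, F, G, H}, and the restricted closure of {F, H} across the fragments never reaches {E, G}.
E, G → F, H is preserved.
E → F is preserved.
G → F, H is preserved.
F, G → E, H is preserved.

F, H → E, G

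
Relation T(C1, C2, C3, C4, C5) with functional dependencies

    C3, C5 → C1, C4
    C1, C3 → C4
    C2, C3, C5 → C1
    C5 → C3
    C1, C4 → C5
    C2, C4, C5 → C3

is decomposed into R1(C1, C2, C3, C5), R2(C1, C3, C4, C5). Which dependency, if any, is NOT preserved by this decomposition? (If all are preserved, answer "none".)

none

C3, C5 → C1, C4 lies within R2.
C1, C3 → C4 lies within R2.
C2, C3, C5 → C1 lies within R1.
C5 → C3 lies within R1.
C1, C4 → C5 lies within R2.
C2, C4, C5 → C3: restricted closure across fragments reaches C3.
Every dependency is enforceable on the fragments, so the decomposition is dependency-preserving.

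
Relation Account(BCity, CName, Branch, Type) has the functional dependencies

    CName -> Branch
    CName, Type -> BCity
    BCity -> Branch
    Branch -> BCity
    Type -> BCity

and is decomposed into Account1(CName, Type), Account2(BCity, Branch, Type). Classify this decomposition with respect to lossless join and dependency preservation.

Lossless test: (Type)⁺ = {BCity, Branch, Type}, which contains all of one fragment — lossless.
Dependency preservation: the restricted closure of {CName} across the fragments never reaches {Branch}, so CName → Branch cannot be enforced without a join — not preserved.

lossless but not dependency-preserving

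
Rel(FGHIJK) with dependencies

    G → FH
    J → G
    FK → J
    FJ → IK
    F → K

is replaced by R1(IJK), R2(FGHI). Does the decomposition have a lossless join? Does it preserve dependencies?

Lossless test: (I)⁺ = {I}, which is a superkey of neither fragment — lossy.
Dependency preservation: the restricted closure of {J} across the fragments never reaches {G}, so J → G cannot be enforced without a join — not preserved.

lossy and not dependency-preserving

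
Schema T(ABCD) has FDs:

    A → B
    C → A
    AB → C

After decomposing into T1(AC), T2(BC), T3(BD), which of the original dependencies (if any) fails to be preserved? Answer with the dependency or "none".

none

A → B: restricted closure across fragments reaches B.
C → A lies within T1.
AB → C: restricted closure across fragments reaches C.
Every dependency is enforceable on the fragments, so the decomposition is dependency-preserving.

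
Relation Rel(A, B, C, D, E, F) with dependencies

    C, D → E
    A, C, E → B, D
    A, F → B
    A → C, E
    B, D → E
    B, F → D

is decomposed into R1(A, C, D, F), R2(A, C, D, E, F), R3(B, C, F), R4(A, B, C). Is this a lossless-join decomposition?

Chase test. Columns are A, B, C, D, E, F; row i has aⱼ where attribute j ∈ Ri, else bᵢⱼ.
Initial tableau (one row per fragment):
  row 1: a1 b12 a3 a4 b15 a6
  row 2: a1 b22 a3 a4 a5 a6
  row 3: b31 a2 a3 b34 b35 a6
  row 4: a1 a2 a3 b44 b45 b46
Rows 1 and 2 agree on C, D; apply C, D→E and equate their E entries.
Rows 1 and 2 agree on A, C, E; apply A, C, E→B, D and equate their B, D entries.
Rows 1 and 4 agree on A; apply A→C, E and equate their C, E entries.
Rows 1 and 4 agree on A, C, E; apply A, C, E→B, D and equate their B, D entries.
Rows 1 and 3 agree on B, F; apply B, F→D and equate their D entries.
Rows 1 and 3 agree on C, D; apply C, D→E and equate their E entries.
Row 1 is now all distinguished symbols — the join is lossless.

Yes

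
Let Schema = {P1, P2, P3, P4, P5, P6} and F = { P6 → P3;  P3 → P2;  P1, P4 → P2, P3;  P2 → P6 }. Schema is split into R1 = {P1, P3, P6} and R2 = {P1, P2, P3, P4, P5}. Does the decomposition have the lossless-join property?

Common attributes: R1 ∩ R2 = {P1, P3}.
Closure of {P1, P3}: P3 → P2 applies, adding P2; P2 → P6 applies, adding P6. So (P1, P3)⁺ = {P1, P2, P3, P6}.
This closure contains every attribute of R1, so R1 ∩ R2 → R1. The join is lossless.

Yes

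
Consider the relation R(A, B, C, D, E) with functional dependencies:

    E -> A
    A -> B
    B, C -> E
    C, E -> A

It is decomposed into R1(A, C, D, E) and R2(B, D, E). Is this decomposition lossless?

Common attributes: R1 ∩ R2 = {D, E}.
Closure of {D, E}: E → A applies, adding A; A → B applies, adding B. So (D, E)⁺ = {A, B, D, E}.
This closure contains every attribute of R2, so R1 ∩ R2 → R2. The join is lossless.

Yes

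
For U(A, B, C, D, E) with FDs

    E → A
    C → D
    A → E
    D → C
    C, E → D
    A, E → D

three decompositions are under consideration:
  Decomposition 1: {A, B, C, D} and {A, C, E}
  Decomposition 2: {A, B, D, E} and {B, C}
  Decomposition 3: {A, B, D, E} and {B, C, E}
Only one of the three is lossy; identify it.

Decomposition 2

Decomposition 1: common = {A, C}, closure = {A, C, D, E} → lossless.
Decomposition 2: common = {B}, closure = {B} → lossy.
Decomposition 3: common = {B, E}, closure = {A, B, C, D, E} → lossless.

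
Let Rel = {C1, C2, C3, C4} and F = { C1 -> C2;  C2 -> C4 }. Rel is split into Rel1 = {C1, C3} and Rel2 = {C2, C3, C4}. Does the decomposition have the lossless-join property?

No

Common attributes: Rel1 ∩ Rel2 = {C3}.
No dependency enlarges {C3}, so (C3)⁺ = {C3}.
The closure contains neither all of Rel1 = {C1, C3} nor all of Rel2 = {C2, C3, C4}, so the common attributes are not a superkey of either fragment. The join is lossy.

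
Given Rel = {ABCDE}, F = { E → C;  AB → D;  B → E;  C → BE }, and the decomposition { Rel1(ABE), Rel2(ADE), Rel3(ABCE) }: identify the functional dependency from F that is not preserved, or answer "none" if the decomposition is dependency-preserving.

none

E → C lies within Rel3.
AB → D: restricted closure across fragments reaches D.
B → E lies within Rel1.
C → BE lies within Rel3.
Every dependency is enforceable on the fragments, so the decomposition is dependency-preserving.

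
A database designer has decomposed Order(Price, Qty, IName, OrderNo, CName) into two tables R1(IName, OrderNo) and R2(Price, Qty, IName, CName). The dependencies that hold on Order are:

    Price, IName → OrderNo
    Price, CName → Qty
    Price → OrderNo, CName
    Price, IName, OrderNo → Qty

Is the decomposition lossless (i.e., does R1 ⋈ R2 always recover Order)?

Common attributes: R1 ∩ R2 = {IName}.
No dependency enlarges {IName}, so (IName)⁺ = {IName}.
The closure contains neither all of R1 = {IName, OrderNo} nor all of R2 = {Price, Qty, IName, CName}, so the common attributes are not a superkey of either fragment. The join is lossy.

No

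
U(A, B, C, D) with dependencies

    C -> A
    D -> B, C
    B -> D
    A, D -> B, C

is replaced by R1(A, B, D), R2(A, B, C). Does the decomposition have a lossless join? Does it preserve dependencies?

lossless and dependency-preserving

Lossless test: (A, B)⁺ = {A, B, C, D}, which contains all of one fragment — lossless.
Dependency preservation: D → B, C; A, D → B, C are not contained in any single fragment, but the restricted closure of each left-hand side across the fragments still reaches the right-hand side; the remaining FDs each lie inside some fragment. All dependencies are preserved.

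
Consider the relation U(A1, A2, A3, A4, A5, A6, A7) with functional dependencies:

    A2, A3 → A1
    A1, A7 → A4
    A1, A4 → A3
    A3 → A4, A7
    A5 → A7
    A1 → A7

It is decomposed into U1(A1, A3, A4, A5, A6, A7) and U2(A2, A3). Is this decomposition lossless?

Common attributes: U1 ∩ U2 = {A3}.
Closure of {A3}: A3 → A4, A7 applies, adding A4, A7. So (A3)⁺ = {A3, A4, A7}.
The closure contains neither all of U1 = {A1, A3, A4, A5, A6, A7} nor all of U2 = {A2, A3}, so the common attributes are not a superkey of either fragment. The join is lossy.

No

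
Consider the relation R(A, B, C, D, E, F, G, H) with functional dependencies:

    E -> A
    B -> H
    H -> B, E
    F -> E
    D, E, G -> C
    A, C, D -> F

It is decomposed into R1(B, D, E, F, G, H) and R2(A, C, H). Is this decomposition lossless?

Common attributes: R1 ∩ R2 = {H}.
Closure of {H}: H → B, E applies, adding B, E; E → A applies, adding A. So (H)⁺ = {A, B, E, H}.
The closure contains neither all of R1 = {B, D, E, F, G, H} nor all of R2 = {A, C, H}, so the common attributes are not a superkey of either fragment. The join is lossy.

No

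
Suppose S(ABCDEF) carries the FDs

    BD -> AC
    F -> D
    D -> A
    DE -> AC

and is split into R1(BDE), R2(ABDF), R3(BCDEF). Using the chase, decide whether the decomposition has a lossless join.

Yes

Chase test. Columns are ABCDEF; row i has aⱼ where attribute j ∈ Ri, else bᵢⱼ.
Initial tableau (one row per fragment):
  row 1: b11 a2 b13 a4 a5 b16
  row 2: a1 a2 b23 a4 b25 a6
  row 3: b31 a2 a3 a4 a5 a6
Rows 1 and 2 agree on BD; apply BD→AC and equate their AC entries.
Rows 1 and 3 agree on BD; apply BD→AC and equate their AC entries.
Row 3 is now all distinguished symbols — the join is lossless.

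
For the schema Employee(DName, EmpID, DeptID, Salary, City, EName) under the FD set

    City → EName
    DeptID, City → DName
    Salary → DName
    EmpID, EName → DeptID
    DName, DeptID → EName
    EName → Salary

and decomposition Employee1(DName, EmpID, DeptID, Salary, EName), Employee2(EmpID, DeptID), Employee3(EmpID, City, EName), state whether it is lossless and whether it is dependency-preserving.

Lossless test (chase): Rows 1 and 3 agree on EmpID, EName; apply EmpID, EName→DeptID and equate their DeptID entries. Rows 1 and 3 agree on EName; apply EName→Salary and equate their Salary entries. Rows 1 and 3 agree on Salary; apply Salary→DName and equate their DName entries. Row 3 is now all distinguished symbols — the join is lossless.
Dependency preservation: DeptID, City → DName is not contained in any single fragment, but the restricted closure of its left-hand side across the fragments still reaches the right-hand side; the remaining FDs each lie inside some fragment. All dependencies are preserved.

lossless and dependency-preserving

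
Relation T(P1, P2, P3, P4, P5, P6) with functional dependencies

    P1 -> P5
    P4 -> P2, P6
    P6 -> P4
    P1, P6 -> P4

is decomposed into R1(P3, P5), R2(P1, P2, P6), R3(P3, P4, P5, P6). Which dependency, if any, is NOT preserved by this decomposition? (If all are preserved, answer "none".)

Check P1 → P5: no single fragment contains all of {P1, P5}, and the restricted closure of {P1} across the fragments never reaches {P5}.
P4 → P2, P6 is preserved.
P6 → P4 is preserved.
P1, P6 → P4 is preserved.

P1 -> P5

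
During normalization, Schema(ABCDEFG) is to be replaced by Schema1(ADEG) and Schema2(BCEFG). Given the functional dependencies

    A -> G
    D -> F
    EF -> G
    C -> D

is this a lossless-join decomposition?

No

Common attributes: Schema1 ∩ Schema2 = {EG}.
No dependency enlarges {EG}, so (EG)⁺ = {EG}.
The closure contains neither all of Schema1 = {ADEG} nor all of Schema2 = {BCEFG}, so the common attributes are not a superkey of either fragment. The join is lossy.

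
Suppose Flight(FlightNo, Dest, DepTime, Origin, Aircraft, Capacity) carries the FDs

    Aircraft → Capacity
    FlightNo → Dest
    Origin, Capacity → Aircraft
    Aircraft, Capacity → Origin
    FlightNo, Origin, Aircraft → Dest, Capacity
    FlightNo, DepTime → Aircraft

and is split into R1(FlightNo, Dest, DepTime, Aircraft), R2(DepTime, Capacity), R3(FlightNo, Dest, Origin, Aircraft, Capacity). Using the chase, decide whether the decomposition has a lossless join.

Chase test. Columns are FlightNo, Dest, DepTime, Origin, Aircraft, Capacity; row i has aⱼ where attribute j ∈ Ri, else bᵢⱼ.
Initial tableau (one row per fragment):
  row 1: a1 a2 a3 b14 a5 b16
  row 2: b21 b22 a3 b24 b25 a6
  row 3: a1 a2 b33 a4 a5 a6
Rows 1 and 3 agree on Aircraft; apply Aircraft→Capacity and equate their Capacity entries.
Rows 1 and 3 agree on Aircraft, Capacity; apply Aircraft, Capacity→Origin and equate their Origin entries.
Row 1 is now all distinguished symbols — the join is lossless.

Yes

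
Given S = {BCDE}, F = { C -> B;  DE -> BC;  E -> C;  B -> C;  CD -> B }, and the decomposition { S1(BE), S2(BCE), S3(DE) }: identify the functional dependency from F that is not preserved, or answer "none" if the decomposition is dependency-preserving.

C → B lies within S2.
DE → BC: restricted closure across fragments reaches BC.
E → C lies within S2.
B → C lies within S2.
CD → B: restricted closure across fragments reaches B.
Every dependency is enforceable on the fragments, so the decomposition is dependency-preserving.

none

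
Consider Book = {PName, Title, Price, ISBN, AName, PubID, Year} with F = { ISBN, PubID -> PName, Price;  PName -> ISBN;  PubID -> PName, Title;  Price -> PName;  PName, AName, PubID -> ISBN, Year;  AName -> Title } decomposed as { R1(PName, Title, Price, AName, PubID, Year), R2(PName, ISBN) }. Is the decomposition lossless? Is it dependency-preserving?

lossless and dependency-preserving

Lossless test: (PName)⁺ = {PName, ISBN}, which contains all of one fragment — lossless.
Dependency preservation: ISBN, PubID → PName, Price; PName, AName, PubID → ISBN, Year are not contained in any single fragment, but the restricted closure of each left-hand side across the fragments still reaches the right-hand side; the remaining FDs each lie inside some fragment. All dependencies are preserved.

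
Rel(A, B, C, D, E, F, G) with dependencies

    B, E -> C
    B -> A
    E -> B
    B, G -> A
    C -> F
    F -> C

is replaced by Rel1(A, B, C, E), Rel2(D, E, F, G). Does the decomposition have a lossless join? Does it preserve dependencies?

Lossless test: (E)⁺ = {A, B, C, E, F}, which contains all of one fragment — lossless.
Dependency preservation: the restricted closure of {C} across the fragments never reaches {F}, so C → F cannot be enforced without a join — not preserved.

lossless but not dependency-preserving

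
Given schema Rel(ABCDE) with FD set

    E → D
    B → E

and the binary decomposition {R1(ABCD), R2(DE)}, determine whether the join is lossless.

Common attributes: R1 ∩ R2 = {D}.
No dependency enlarges {D}, so (D)⁺ = {D}.
The closure contains neither all of R1 = {ABCD} nor all of R2 = {DE}, so the common attributes are not a superkey of either fragment. The join is lossy.

No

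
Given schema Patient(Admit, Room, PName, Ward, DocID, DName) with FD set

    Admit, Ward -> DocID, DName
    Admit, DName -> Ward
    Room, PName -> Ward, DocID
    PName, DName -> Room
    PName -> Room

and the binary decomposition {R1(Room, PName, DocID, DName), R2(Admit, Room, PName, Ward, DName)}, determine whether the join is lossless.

Common attributes: R1 ∩ R2 = {Room, PName, DName}.
Closure of {Room, PName, DName}: Room, PName → Ward, DocID applies, adding Ward, DocID. So (Room, PName, DName)⁺ = {Room, PName, Ward, DocID, DName}.
This closure contains every attribute of R1, so R1 ∩ R2 → R1. The join is lossless.

Yes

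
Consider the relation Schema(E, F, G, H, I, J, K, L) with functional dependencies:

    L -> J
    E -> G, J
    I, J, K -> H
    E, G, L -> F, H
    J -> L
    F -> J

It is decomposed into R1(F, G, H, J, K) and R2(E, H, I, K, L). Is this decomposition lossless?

No

Common attributes: R1 ∩ R2 = {H, K}.
No dependency enlarges {H, K}, so (H, K)⁺ = {H, K}.
The closure contains neither all of R1 = {F, G, H, J, K} nor all of R2 = {E, H, I, K, L}, so the common attributes are not a superkey of either fragment. The join is lossy.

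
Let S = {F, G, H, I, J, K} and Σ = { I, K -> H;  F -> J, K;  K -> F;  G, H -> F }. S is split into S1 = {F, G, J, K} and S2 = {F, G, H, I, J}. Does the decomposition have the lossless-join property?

Common attributes: S1 ∩ S2 = {F, G, J}.
Closure of {F, G, J}: F → J, K applies, adding K. So (F, G, J)⁺ = {F, G, J, K}.
This closure contains every attribute of S1, so S1 ∩ S2 → S1. The join is lossless.

Yes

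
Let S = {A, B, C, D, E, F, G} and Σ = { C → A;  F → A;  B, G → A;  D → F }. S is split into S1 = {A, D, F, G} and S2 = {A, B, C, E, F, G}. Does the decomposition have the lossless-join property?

Common attributes: S1 ∩ S2 = {A, F, G}.
No dependency enlarges {A, F, G}, so (A, F, G)⁺ = {A, F, G}.
The closure contains neither all of S1 = {A, D, F, G} nor all of S2 = {A, B, C, E, F, G}, so the common attributes are not a superkey of either fragment. The join is lossy.

No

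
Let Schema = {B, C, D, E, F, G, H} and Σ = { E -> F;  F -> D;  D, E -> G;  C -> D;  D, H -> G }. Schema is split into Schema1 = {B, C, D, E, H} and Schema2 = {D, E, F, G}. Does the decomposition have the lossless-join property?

Common attributes: Schema1 ∩ Schema2 = {D, E}.
Closure of {D, E}: E → F applies, adding F; D, E → G applies, adding G. So (D, E)⁺ = {D, E, F, G}.
This closure contains every attribute of Schema2, so Schema1 ∩ Schema2 → Schema2. The join is lossless.

Yes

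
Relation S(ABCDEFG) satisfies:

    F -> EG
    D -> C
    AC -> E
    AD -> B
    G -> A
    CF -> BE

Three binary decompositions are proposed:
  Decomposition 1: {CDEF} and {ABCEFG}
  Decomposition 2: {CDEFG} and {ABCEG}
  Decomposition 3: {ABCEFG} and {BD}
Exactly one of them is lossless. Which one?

Decomposition 1

Decomposition 1: common = {CEF}, closure = {ABCEFG} → lossless.
Decomposition 2: common = {CEG}, closure = {ACEG} → lossy.
Decomposition 3: common = {B}, closure = {B} → lossy.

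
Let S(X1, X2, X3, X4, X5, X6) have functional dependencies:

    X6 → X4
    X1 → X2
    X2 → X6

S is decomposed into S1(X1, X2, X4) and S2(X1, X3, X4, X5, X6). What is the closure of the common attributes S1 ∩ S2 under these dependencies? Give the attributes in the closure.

X1, X2, X4, X6

S1 ∩ S2 = {X1, X4}.
X1 → X2 applies, adding X2
X2 → X6 applies, adding X6
Closure: {X1, X2, X4, X6}.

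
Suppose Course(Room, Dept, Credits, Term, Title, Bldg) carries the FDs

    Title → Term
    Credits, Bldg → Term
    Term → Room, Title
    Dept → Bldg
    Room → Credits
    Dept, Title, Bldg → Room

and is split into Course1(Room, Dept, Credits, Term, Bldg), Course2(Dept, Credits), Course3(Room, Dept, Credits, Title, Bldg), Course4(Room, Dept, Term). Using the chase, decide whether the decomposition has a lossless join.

Yes

Chase test. Columns are Room, Dept, Credits, Term, Title, Bldg; row i has aⱼ where attribute j ∈ Coursei, else bᵢⱼ.
Initial tableau (one row per fragment):
  row 1: a1 a2 a3 a4 b15 a6
  row 2: b21 a2 a3 b24 b25 b26
  row 3: a1 a2 a3 b34 a5 a6
  row 4: a1 a2 b43 a4 b45 b46
Rows 1 and 3 agree on Credits, Bldg; apply Credits, Bldg→Term and equate their Term entries.
Rows 1 and 3 agree on Term; apply Term→Room, Title and equate their Room, Title entries.
Rows 1 and 4 agree on Term; apply Term→Room, Title and equate their Room, Title entries.
Rows 1 and 2 agree on Dept; apply Dept→Bldg and equate their Bldg entries.
Rows 1 and 4 agree on Dept; apply Dept→Bldg and equate their Bldg entries.
Rows 1 and 4 agree on Room; apply Room→Credits and equate their Credits entries.
Rows 1 and 2 agree on Credits, Bldg; apply Credits, Bldg→Term and equate their Term entries.
Rows 1 and 2 agree on Term; apply Term→Room, Title and equate their Room, Title entries.
Row 1 is now all distinguished symbols — the join is lossless.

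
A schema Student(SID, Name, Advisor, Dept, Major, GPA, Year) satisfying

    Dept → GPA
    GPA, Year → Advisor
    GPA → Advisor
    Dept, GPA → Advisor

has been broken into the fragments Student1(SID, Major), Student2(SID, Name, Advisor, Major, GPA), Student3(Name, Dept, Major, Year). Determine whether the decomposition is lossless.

No

Chase test. Columns are SID, Name, Advisor, Dept, Major, GPA, Year; row i has aⱼ where attribute j ∈ Studenti, else bᵢⱼ.
Initial tableau (one row per fragment):
  row 1: a1 b12 b13 b14 a5 b16 b17
  row 2: a1 a2 a3 b24 a5 a6 b27
  row 3: b31 a2 b33 a4 a5 b36 a7
No row becomes fully distinguished — the join is lossy.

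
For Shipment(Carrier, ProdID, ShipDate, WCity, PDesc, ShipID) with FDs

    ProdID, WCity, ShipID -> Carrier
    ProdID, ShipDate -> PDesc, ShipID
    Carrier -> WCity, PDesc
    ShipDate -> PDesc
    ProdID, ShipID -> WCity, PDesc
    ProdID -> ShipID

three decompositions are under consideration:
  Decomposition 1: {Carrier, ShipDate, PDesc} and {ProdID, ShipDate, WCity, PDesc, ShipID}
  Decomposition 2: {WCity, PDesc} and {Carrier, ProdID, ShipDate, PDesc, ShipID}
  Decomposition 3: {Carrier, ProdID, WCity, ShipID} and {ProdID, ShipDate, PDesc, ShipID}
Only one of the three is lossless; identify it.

Decomposition 1: common = {ShipDate, PDesc}, closure = {ShipDate, PDesc} → lossy.
Decomposition 2: common = {PDesc}, closure = {PDesc} → lossy.
Decomposition 3: common = {ProdID, ShipID}, closure = {Carrier, ProdID, WCity, PDesc, ShipID} → lossless.

Decomposition 3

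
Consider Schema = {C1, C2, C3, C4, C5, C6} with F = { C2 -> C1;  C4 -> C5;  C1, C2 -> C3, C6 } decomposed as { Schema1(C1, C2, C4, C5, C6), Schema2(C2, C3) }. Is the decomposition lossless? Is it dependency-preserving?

Lossless test: (C2)⁺ = {C1, C2, C3, C6}, which contains all of one fragment — lossless.
Dependency preservation: C1, C2 → C3, C6 is not contained in any single fragment, but the restricted closure of its left-hand side across the fragments still reaches the right-hand side; the remaining FDs each lie inside some fragment. All dependencies are preserved.

lossless and dependency-preserving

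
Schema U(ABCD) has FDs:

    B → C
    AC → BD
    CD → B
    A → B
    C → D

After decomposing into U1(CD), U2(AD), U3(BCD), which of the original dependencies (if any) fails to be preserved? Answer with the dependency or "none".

Check A → B: no single fragment contains all of {AB}, and the restricted closure of {A} across the fragments never reaches {B}.
B → C is preserved.
AC → BD is preserved.
CD → B is preserved.
C → D is preserved.

A → B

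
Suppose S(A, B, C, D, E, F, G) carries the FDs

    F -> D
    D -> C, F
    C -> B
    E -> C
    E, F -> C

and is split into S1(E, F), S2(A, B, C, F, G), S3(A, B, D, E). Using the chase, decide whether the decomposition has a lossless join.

Chase test. Columns are A, B, C, D, E, F, G; row i has aⱼ where attribute j ∈ Si, else bᵢⱼ.
Initial tableau (one row per fragment):
  row 1: b11 b12 b13 b14 a5 a6 b17
  row 2: a1 a2 a3 b24 b25 a6 a7
  row 3: a1 a2 b33 a4 a5 b36 b37
Rows 1 and 2 agree on F; apply F→D and equate their D entries.
Rows 1 and 2 agree on D; apply D→C, F and equate their C, F entries.
Rows 1 and 2 agree on C; apply C→B and equate their B entries.
Rows 1 and 3 agree on E; apply E→C and equate their C entries.
No row becomes fully distinguished — the join is lossy.

No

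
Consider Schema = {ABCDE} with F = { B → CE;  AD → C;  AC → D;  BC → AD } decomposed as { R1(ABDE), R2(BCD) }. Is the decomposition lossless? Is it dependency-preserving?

lossless but not dependency-preserving

Lossless test: (BD)⁺ = {ABCDE}, which contains all of one fragment — lossless.
Dependency preservation: the restricted closure of {AD} across the fragments never reaches {C}, so AD → C cannot be enforced without a join — not preserved.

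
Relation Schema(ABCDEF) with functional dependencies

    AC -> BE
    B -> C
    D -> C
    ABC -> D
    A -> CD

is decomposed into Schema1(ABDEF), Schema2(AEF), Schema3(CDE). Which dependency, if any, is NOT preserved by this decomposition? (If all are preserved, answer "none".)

Check B → C: no single fragment contains all of {BC}, and the restricted closure of {B} across the fragments never reaches {C}.
AC → BE is preserved.
D → C is preserved.
ABC → D is preserved.
A → CD is preserved.

B -> C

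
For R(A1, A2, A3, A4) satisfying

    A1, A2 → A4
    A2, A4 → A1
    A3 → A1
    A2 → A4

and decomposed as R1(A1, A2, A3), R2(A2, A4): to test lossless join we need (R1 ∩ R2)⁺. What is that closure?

A1, A2, A4

R1 ∩ R2 = {A2}.
A2 → A4 applies, adding A4
A2, A4 → A1 applies, adding A1
Closure: {A1, A2, A4}.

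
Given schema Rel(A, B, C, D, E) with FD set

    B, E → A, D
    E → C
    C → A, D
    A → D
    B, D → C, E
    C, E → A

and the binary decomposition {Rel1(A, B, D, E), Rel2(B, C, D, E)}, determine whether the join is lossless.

Common attributes: Rel1 ∩ Rel2 = {B, D, E}.
Closure of {B, D, E}: B, E → A, D applies, adding A; E → C applies, adding C. So (B, D, E)⁺ = {A, B, C, D, E}.
This closure contains every attribute of Rel1, so Rel1 ∩ Rel2 → Rel1. The join is lossless.

Yes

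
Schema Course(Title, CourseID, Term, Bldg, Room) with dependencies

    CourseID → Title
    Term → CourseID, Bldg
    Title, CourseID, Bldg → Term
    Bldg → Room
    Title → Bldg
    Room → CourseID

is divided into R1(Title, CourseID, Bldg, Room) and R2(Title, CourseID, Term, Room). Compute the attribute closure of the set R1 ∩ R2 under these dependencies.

R1 ∩ R2 = {Title, CourseID, Room}.
Title → Bldg applies, adding Bldg
Title, CourseID, Bldg → Term applies, adding Term
Closure: {Title, CourseID, Term, Bldg, Room}.

Title, CourseID, Term, Bldg, Room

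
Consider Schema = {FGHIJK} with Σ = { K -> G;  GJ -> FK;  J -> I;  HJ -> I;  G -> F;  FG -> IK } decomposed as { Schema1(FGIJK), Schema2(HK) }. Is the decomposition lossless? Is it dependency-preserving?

Lossless test: (K)⁺ = {FGIK}, which is a superkey of neither fragment — lossy.
Dependency preservation: HJ → I is not contained in any single fragment, but the restricted closure of its left-hand side across the fragments still reaches the right-hand side; the remaining FDs each lie inside some fragment. All dependencies are preserved.

lossy but dependency-preserving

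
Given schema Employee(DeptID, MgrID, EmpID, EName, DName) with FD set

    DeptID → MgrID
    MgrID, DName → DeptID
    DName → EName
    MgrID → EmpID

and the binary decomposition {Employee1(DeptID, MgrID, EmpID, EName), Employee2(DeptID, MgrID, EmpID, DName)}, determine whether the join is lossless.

Common attributes: Employee1 ∩ Employee2 = {DeptID, MgrID, EmpID}.
No dependency enlarges {DeptID, MgrID, EmpID}, so (DeptID, MgrID, EmpID)⁺ = {DeptID, MgrID, EmpID}.
The closure contains neither all of Employee1 = {DeptID, MgrID, EmpID, EName} nor all of Employee2 = {DeptID, MgrID, EmpID, DName}, so the common attributes are not a superkey of either fragment. The join is lossy.

No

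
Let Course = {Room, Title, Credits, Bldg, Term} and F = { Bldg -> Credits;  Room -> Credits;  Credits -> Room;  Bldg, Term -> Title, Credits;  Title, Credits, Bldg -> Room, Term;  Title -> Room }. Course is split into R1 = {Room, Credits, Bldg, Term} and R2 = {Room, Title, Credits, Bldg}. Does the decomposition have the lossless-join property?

No

Common attributes: R1 ∩ R2 = {Room, Credits, Bldg}.
No dependency enlarges {Room, Credits, Bldg}, so (Room, Credits, Bldg)⁺ = {Room, Credits, Bldg}.
The closure contains neither all of R1 = {Room, Credits, Bldg, Term} nor all of R2 = {Room, Title, Credits, Bldg}, so the common attributes are not a superkey of either fragment. The join is lossy.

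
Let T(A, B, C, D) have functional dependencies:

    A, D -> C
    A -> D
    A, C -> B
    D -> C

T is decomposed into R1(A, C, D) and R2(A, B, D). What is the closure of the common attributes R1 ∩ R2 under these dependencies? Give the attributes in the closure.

R1 ∩ R2 = {A, D}.
A, D → C applies, adding C
A, C → B applies, adding B
Closure: {A, B, C, D}.

A, B, C, D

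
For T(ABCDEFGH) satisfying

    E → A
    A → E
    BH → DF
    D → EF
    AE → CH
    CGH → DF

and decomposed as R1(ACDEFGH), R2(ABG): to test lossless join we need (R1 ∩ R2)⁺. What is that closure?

ACDEFGH

R1 ∩ R2 = {AG}.
A → E applies, adding E
AE → CH applies, adding CH
CGH → DF applies, adding DF
Closure: {ACDEFGH}.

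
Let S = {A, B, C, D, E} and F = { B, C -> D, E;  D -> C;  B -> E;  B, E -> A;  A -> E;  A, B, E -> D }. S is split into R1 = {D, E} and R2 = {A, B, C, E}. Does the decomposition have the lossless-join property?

No

Common attributes: R1 ∩ R2 = {E}.
No dependency enlarges {E}, so (E)⁺ = {E}.
The closure contains neither all of R1 = {D, E} nor all of R2 = {A, B, C, E}, so the common attributes are not a superkey of either fragment. The join is lossy.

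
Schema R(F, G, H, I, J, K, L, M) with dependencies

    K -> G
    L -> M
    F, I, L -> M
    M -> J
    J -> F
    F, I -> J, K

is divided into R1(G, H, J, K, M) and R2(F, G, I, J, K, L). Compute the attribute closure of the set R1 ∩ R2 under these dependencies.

R1 ∩ R2 = {G, J, K}.
J → F applies, adding F
Closure: {F, G, J, K}.

F, G, J, K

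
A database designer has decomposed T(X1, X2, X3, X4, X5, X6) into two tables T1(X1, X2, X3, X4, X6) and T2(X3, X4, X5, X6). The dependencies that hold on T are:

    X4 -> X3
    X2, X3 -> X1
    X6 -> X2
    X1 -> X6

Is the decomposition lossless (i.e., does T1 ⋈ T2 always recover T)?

Yes

Common attributes: T1 ∩ T2 = {X3, X4, X6}.
Closure of {X3, X4, X6}: X6 → X2 applies, adding X2; X2, X3 → X1 applies, adding X1. So (X3, X4, X6)⁺ = {X1, X2, X3, X4, X6}.
This closure contains every attribute of T1, so T1 ∩ T2 → T1. The join is lossless.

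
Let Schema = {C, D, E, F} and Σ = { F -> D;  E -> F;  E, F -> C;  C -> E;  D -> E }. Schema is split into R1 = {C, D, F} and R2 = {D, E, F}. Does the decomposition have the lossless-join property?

Yes

Common attributes: R1 ∩ R2 = {D, F}.
Closure of {D, F}: D → E applies, adding E; E, F → C applies, adding C. So (D, F)⁺ = {C, D, E, F}.
This closure contains every attribute of R1, so R1 ∩ R2 → R1. The join is lossless.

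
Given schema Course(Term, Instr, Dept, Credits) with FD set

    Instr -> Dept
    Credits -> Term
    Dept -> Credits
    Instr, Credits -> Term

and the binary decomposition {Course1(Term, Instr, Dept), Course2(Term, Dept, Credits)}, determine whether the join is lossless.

Yes

Common attributes: Course1 ∩ Course2 = {Term, Dept}.
Closure of {Term, Dept}: Dept → Credits applies, adding Credits. So (Term, Dept)⁺ = {Term, Dept, Credits}.
This closure contains every attribute of Course2, so Course1 ∩ Course2 → Course2. The join is lossless.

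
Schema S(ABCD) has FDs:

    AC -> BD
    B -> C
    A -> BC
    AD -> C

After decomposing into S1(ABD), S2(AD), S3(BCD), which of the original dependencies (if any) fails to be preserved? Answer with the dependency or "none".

AC → BD: restricted closure across fragments reaches BD.
B → C lies within S3.
A → BC: restricted closure across fragments reaches BC.
AD → C: restricted closure across fragments reaches C.
Every dependency is enforceable on the fragments, so the decomposition is dependency-preserving.

none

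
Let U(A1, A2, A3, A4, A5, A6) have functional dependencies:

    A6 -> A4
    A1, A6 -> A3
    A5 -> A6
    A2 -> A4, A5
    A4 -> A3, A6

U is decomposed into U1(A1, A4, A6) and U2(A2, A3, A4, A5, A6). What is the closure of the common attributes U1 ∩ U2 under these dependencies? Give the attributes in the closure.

U1 ∩ U2 = {A4, A6}.
A4 → A3, A6 applies, adding A3
Closure: {A3, A4, A6}.

A3, A4, A6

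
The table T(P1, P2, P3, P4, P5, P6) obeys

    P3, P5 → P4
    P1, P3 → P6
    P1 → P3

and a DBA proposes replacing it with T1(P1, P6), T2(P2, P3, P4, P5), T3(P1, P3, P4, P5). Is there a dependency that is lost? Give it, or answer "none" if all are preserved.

none

P3, P5 → P4 lies within T2.
P1, P3 → P6: restricted closure across fragments reaches P6.
P1 → P3 lies within T3.
Every dependency is enforceable on the fragments, so the decomposition is dependency-preserving.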